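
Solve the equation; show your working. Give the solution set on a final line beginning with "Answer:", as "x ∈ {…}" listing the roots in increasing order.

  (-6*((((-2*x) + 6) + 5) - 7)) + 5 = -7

Step 1. [(-6*((((-2*x) + 6) + 5) - 7)) + 5 = -7] subtract 5: x sits inside (… + 5), so sub: -6*((((-2*x) + 6) + 5) - 7) = -12.
Step 2. [-6*((((-2*x) + 6) + 5) - 7) = -12] -6 out front; divide by -6 ⇒ div: (((-2*x) + 6) + 5) - 7 = 2.
Step 3. [(((-2*x) + 6) + 5) - 7 = 2] the outer -7 inverts by adding 7. So sub: ((-2*x) + 6) + 5 = 9.
Step 4. [((-2*x) + 6) + 5 = 9] the outer +5 inverts by subtracting 5. So sub: (-2*x) + 6 = 4.
Step 5. [(-2*x) + 6 = 4] -2 | LHS and -2 | 4: pull -2 out, so factor: x - 3 = -2.
Step 6. [x - 3 = -2] the outer -3 inverts by adding 3. So sub: x = 1.

Answer: x ∈ {1}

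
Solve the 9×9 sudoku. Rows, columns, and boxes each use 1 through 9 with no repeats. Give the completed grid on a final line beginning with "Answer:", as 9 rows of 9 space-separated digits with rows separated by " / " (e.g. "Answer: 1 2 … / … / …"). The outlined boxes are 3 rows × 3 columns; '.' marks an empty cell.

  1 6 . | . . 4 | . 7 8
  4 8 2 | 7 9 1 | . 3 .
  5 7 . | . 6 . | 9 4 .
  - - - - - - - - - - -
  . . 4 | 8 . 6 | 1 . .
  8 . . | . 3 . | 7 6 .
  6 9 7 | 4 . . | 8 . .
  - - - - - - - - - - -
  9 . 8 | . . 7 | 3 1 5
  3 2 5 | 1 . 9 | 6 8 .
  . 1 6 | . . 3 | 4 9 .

Step 1. [r9c9∈{2,7}] 2 has one home in box 9: r9c9. So r9c9=2.
Step 2. [r9c4∈{5}] nothing but 5 survives at r9c4. So r9c4=5.
Step 3. [r1c5∈{2,5}] r1c5 is the only open cell in box 2 admitting 5, so r1c5=5.
Step 4. [r4c9∈{3,9}] r4c9 is the only open cell in row 4 admitting 9. So r4c9=9.
Step 5. [r5c2∈{5}] r5c2 is down to just 5 ⇒ r5c2=5.
Step 6. [r5c6∈{2}] only 2 remains possible at r5c6. So r5c6=2.
Step 7. [r3c4∈{2,3}] row 3 places 2 nowhere but r3c4. So r3c4=2.
Step 8. [r4c8∈{2,5}] r4c8 is the only open cell in row 4 admitting 5, so r4c8=5.
Step 9. [r1c3∈{3,9}] r1c3 is the only open cell in row 1 admitting 9, so r1c3=9.
Step 10. [r7c2∈{4}] r7c2 is down to just 4. So r7c2=4.
Step 11. [r7c4∈{6}] r7c4 is down to just 6. So r7c4=6.
Step 12. [r3c9∈{1}] nothing but 1 survives at r3c9. So r3c9=1.
Step 13. [r6c8∈{2}] r6c8 is down to just 2, so r6c8=2.
Step 14. [r3c3∈{3}] only 3 remains possible at r3c3. So r3c3=3.
Step 15. [r6c6∈{5}] nothing but 5 survives at r6c6. So r6c6=5.
Step 16. [r2c9∈{6}] r2c9 is down to just 6. So r2c9=6.
Step 17. [r5c9∈{4}] r5c9 is down to just 4 ⇒ r5c9=4.
Step 18. [r6c9∈{3}] r6c9 has the single candidate 3 ⇒ r6c9=3.
Step 19. [r8c9∈{7}] nothing but 7 survives at r8c9 ⇒ r8c9=7.
Step 20. [r1c4∈{3}] r1c4 has the single candidate 3. So r1c4=3.
Step 21. [r4c2∈{3}] r4c2 has the single candidate 3 ⇒ r4c2=3.
Step 22. [r1c7∈{2}] r1c7's peers cover all but 2, so r1c7=2.
Step 23. [r2c7∈{5}] nothing but 5 survives at r2c7 ⇒ r2c7=5.
Step 24. [r4c1∈{2}] only 2 remains possible at r4c1 ⇒ r4c1=2.
Step 25. [r7c5∈{2}] nothing but 2 survives at r7c5 ⇒ r7c5=2.
Step 26. [r8c5∈{4}] r8c5 is down to just 4. So r8c5=4.
Step 27. [r9c1∈{7}] r9c1 is down to just 7, so r9c1=7.
Step 28. [r4c5∈{7}] nothing but 7 survives at r4c5 ⇒ r4c5=7.
Step 29. [r5c4∈{9}] r5c4 is down to just 9. So r5c4=9.
Step 30. [r9c5∈{8}] nothing but 8 survives at r9c5, so r9c5=8.
Step 31. [r5c3∈{1}] only 1 remains possible at r5c3. So r5c3=1.
Step 32. [r3c6∈{8}] nothing but 8 survives at r3c6 ⇒ r3c6=8.
Step 33. [r6c5∈{1}] only 1 remains possible at r6c5 ⇒ r6c5=1.

Answer: 1 6 9 3 5 4 2 7 8 / 4 8 2 7 9 1 5 3 6 / 5 7 3 2 6 8 9 4 1 / 2 3 4 8 7 6 1 5 9 / 8 5 1 9 3 2 7 6 4 / 6 9 7 4 1 5 8 2 3 / 9 4 8 6 2 7 3 1 5 / 3 2 5 1 4 9 6 8 7 / 7 1 6 5 8 3 4 9 2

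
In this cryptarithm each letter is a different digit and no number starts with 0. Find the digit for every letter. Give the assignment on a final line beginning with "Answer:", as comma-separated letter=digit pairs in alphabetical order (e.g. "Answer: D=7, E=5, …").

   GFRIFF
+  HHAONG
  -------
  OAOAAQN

Step 1. [col 1: F + G ≡ N (mod 10)] several values work for N in column 1 (F + G ≡ N (mod 10), carry-in 0); try N=2 ⇒ N=2.
Step 2. [col 1: F + G ≡ N (mod 10)] column 1 (F + G ≡ N (mod 10), carry-in 0) doesn't pin F yet; pick F=5 and continue. So F=5.
Step 3. [O] the sum has 7 digits but both addends have 6; that extra leading digit O is the final carry, namely 1. So O=1.
Step 4. [col 1: F + G ≡ N (mod 10)] column 1: given F=5, N=2, carry-in 0, and digits 1,2,5 already taken and all letters distinct, F+G≡N (mod 10) forces G=7 ⇒ G=7.
Step 5. [col 2: F + N ≡ Q (mod 10)] column 2: given F=5, N=2, carry-in 1, and digits 1,2,5,7 already taken and all letters distinct, F+N≡Q (mod 10) forces Q=8, so Q=8.
Step 6. [col 3: I + O ≡ A (mod 10)] I=3 is one option consistent with column 3 (I + O ≡ A (mod 10), carry-in 0) — take it ⇒ I=3.
Step 7. [col 3: I + O ≡ A (mod 10)] in column 3 we have I+O≡A with carry-in 0; given I=3, O=1 and digits 1,2,3,5,7,8 already taken and all letters distinct, that pins A to 4 ⇒ A=4.
Step 8. [col 4: R + A ≡ A (mod 10)] column 4: given A=4, carry-in 0, and digits 1,2,3,4,5,7,8 already taken and all letters distinct, R+A≡A (mod 10) forces R=0. So R=0.
Step 9. [col 5: F + H ≡ O (mod 10)] column 5: given F=5, O=1, carry-in 0, and digits 0,1,2,3,4,5,7,8 already taken and all letters distinct, F+H≡O (mod 10) forces H=6 ⇒ H=6.

Answer: A=4, F=5, G=7, H=6, I=3, N=2, O=1, Q=8, R=0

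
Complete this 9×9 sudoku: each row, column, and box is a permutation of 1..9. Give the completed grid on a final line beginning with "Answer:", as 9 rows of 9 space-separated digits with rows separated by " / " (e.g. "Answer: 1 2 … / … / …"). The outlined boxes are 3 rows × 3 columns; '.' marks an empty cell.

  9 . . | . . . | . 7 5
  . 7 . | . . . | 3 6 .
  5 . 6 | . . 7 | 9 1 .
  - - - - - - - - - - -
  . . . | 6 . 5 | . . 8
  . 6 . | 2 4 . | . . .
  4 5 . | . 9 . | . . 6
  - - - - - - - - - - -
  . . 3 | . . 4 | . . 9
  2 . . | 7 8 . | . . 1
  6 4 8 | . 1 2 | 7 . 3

Step 1. [r9c8∈{5}] nothing but 5 survives at r9c8, so r9c8=5.
Step 2. [r6c3∈{1,2,7}] across row 6, 7 lands solely at r6c3, so r6c3=7.
Step 3. [r1c7∈{2,4,8}] box 3 places 8 nowhere but r1c7. So r1c7=8.
Step 4. [r8c6∈{3,6,9}] r8c6 is the only open cell in row 8 admitting 3, so r8c6=3.
Step 5. [r3c2∈{2,3,8}] 8 has one home in col 2: r3c2 ⇒ r3c2=8.
Step 6. [r2c1∈{1}] only 1 remains possible at r2c1, so r2c1=1.
Step 7. [r1c2∈{2,3}] in box 1, 3 fits only at r1c2, so r1c2=3.
Step 8. [r4c2∈{1,2,9}] col 2 places 2 nowhere but r4c2, so r4c2=2.
Step 9. [r7c5∈{5,6}] r7c5 is the only open cell in box 8 admitting 6, so r7c5=6.
Step 10. [r1c5∈{2}] r1c5 has the single candidate 2, so r1c5=2.
Step 11. [r4c1∈{3}] nothing but 3 survives at r4c1, so r4c1=3.
Step 12. [r6c4∈{1,3,8}] in box 5, 3 fits only at r6c4 ⇒ r6c4=3.
Step 13. [r2c4∈{4,5,8,9}] in col 4, 8 fits only at r2c4. So r2c4=8.
Step 14. [r7c7∈{2}] r7c7 is down to just 2 ⇒ r7c7=2.
Step 15. [r6c7∈{1}] r6c7's peers cover all but 1, so r6c7=1.
Step 16. [r5c6∈{1,8}] 1 has one home in box 5: r5c6. So r5c6=1.
Step 17. [r5c3∈{9}] only 9 remains possible at r5c3. So r5c3=9.
Step 18. [r1c3∈{4}] r1c3 has the single candidate 4. So r1c3=4.
Step 19. [r8c8∈{4}] r8c8's peers cover all but 4, so r8c8=4.
Step 20. [r2c9∈{2,4}] row 2 places 4 nowhere but r2c9. So r2c9=4.
Step 21. [r1c6∈{6}] r1c6 has the single candidate 6, so r1c6=6.
Step 22. [r6c8∈{2}] r6c8's peers cover all but 2 ⇒ r6c8=2.
Step 23. [r7c8∈{8}] r7c8 has the single candidate 8 ⇒ r7c8=8.
Step 24. [r4c3∈{1}] r4c3 has the single candidate 1, so r4c3=1.
Step 25. [r5c8∈{3}] r5c8 has the single candidate 3 ⇒ r5c8=3.
Step 26. [r7c1∈{7}] r7c1's peers cover all but 7 ⇒ r7c1=7.
Step 27. [r6c6∈{8}] only 8 remains possible at r6c6, so r6c6=8.
Step 28. [r5c7∈{5}] r5c7's peers cover all but 5, so r5c7=5.
Step 29. [r1c4∈{1}] r1c4 has the single candidate 1, so r1c4=1.
Step 30. [r7c2∈{1}] only 1 remains possible at r7c2, so r7c2=1.
Step 31. [r4c5∈{7}] r4c5's peers cover all but 7 ⇒ r4c5=7.
Step 32. [r8c7∈{6}] only 6 remains possible at r8c7 ⇒ r8c7=6.
Step 33. [r3c5∈{3}] nothing but 3 survives at r3c5 ⇒ r3c5=3.
Step 34. [r9c4∈{9}] nothing but 9 survives at r9c4. So r9c4=9.
Step 35. [r4c7∈{4}] r4c7 has the single candidate 4 ⇒ r4c7=4.
Step 36. [r8c3∈{5}] r8c3 has the single candidate 5. So r8c3=5.
Step 37. [r5c9∈{7}] only 7 remains possible at r5c9, so r5c9=7.
Step 38. [r7c4∈{5}] r7c4 is down to just 5. So r7c4=5.
Step 39. [r5c1∈{8}] r5c1's peers cover all but 8 ⇒ r5c1=8.
Step 40. [r2c3∈{2}] r2c3 is down to just 2 ⇒ r2c3=2.
Step 41. [r2c5∈{5}] r2c5's peers cover all but 5, so r2c5=5.
Step 42. [r8c2∈{9}] only 9 remains possible at r8c2. So r8c2=9.
Step 43. [r2c6∈{9}] r2c6's peers cover all but 9. So r2c6=9.
Step 44. [r4c8∈{9}] only 9 remains possible at r4c8. So r4c8=9.
Step 45. [r3c9∈{2}] r3c9 is down to just 2, so r3c9=2.
Step 46. [r3c4∈{4}] r3c4 is down to just 4, so r3c4=4.

Answer: 9 3 4 1 2 6 8 7 5 / 1 7 2 8 5 9 3 6 4 / 5 8 6 4 3 7 9 1 2 / 3 2 1 6 7 5 4 9 8 / 8 6 9 2 4 1 5 3 7 / 4 5 7 3 9 8 1 2 6 / 7 1 3 5 6 4 2 8 9 / 2 9 5 7 8 3 6 4 1 / 6 4 8 9 1 2 7 5 3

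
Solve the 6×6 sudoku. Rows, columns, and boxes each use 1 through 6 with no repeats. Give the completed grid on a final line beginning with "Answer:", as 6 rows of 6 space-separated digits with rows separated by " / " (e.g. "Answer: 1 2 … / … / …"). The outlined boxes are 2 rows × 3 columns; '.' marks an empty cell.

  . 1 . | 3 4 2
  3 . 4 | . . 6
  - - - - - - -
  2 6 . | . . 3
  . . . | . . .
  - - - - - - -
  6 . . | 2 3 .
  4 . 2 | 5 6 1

Step 1. [r4c6∈{4,5}] across col 6, 5 lands solely at r4c6, so r4c6=5.
Step 2. [r3c5∈{1}] r3c5's peers cover all but 1. So r3c5=1.
Step 3. [r1c1∈{5}] nothing but 5 survives at r1c1, so r1c1=5.
Step 4. [r5c3∈{1,5}] in row 5, 1 fits only at r5c3 ⇒ r5c3=1.
Step 5. [r4c2∈{3,4}] col 2 places 4 nowhere but r4c2. So r4c2=4.
Step 6. [r2c4∈{1}] r2c4 has the single candidate 1, so r2c4=1.
Step 7. [r4c3∈{3}] r4c3 has the single candidate 3 ⇒ r4c3=3.
Step 8. [r6c2∈{3}] only 3 remains possible at r6c2 ⇒ r6c2=3.
Step 9. [r1c3∈{6}] r1c3 has the single candidate 6, so r1c3=6.
Step 10. [r2c5∈{5}] r2c5 has the single candidate 5. So r2c5=5.
Step 11. [r4c1∈{1}] r4c1's peers cover all but 1. So r4c1=1.
Step 12. [r5c6∈{4}] r5c6 has the single candidate 4. So r5c6=4.
Step 13. [r3c3∈{5}] r3c3's peers cover all but 5 ⇒ r3c3=5.
Step 14. [r3c4∈{4}] only 4 remains possible at r3c4 ⇒ r3c4=4.
Step 15. [r4c5∈{2}] r4c5 is down to just 2. So r4c5=2.
Step 16. [r2c2∈{2}] r2c2's peers cover all but 2 ⇒ r2c2=2.
Step 17. [r5c2∈{5}] nothing but 5 survives at r5c2. So r5c2=5.
Step 18. [r4c4∈{6}] only 6 remains possible at r4c4, so r4c4=6.

Answer: 5 1 6 3 4 2 / 3 2 4 1 5 6 / 2 6 5 4 1 3 / 1 4 3 6 2 5 / 6 5 1 2 3 4 / 4 3 2 5 6 1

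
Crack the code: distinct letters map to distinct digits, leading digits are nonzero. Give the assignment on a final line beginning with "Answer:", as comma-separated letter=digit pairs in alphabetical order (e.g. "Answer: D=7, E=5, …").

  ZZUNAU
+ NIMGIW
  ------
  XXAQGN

Step 1. [col 1: U + W ≡ N (mod 10)] U=5 is one option consistent with column 1 (U + W ≡ N (mod 10), carry-in 0) — take it ⇒ U=5.
Step 2. [col 1: U + W ≡ N (mod 10)] N=1 is one option consistent with column 1 (U + W ≡ N (mod 10), carry-in 0) — take it, so N=1.
Step 3. [col 1: U + W ≡ N (mod 10)] column 1: given U=5, N=1, carry-in 0, and digits 1,5 already taken and all letters distinct, U+W≡N (mod 10) forces W=6 ⇒ W=6.
Step 4. [col 2: A + I ≡ G (mod 10)] A=2 is one option consistent with column 2 (A + I ≡ G (mod 10), carry-in 1) — take it. So A=2.
Step 5. [col 2: A + I ≡ G (mod 10)] I=0 is one option consistent with column 2 (A + I ≡ G (mod 10), carry-in 1) — take it, so I=0.
Step 6. [col 2: A + I ≡ G (mod 10)] from column 2 (A=2, I=0, carry-in 1, digits 0,1,2,5,6 already taken and all letters distinct): G must equal 3. So G=3.
Step 7. [col 3: N + G ≡ Q (mod 10)] in column 3 we have N+G≡Q with carry-in 0; given N=1, G=3 and digits 0,1,2,3,5,6 already taken and all letters distinct, that pins Q to 4 ⇒ Q=4.
Step 8. [col 4: U + M ≡ A (mod 10)] column 4: given U=5, A=2, carry-in 0, and digits 0,1,2,3,4,5,6 already taken and all letters distinct, U+M≡A (mod 10) forces M=7, so M=7.
Step 9. [col 5: Z + I ≡ X (mod 10)] in column 5 we have Z+I≡X with carry-in 1; given I=0 and digits 0,1,2,3,4,5,6,7 already taken and all letters distinct, that pins Z to 8, so Z=8.
Step 10. [col 5: Z + I ≡ X (mod 10)] column 5 reads Z+I+carry(1)=X with Z=8, I=0; with digits 0,1,2,3,4,5,6,7,8 already taken and all letters distinct, the only value for X is 9 ⇒ X=9.

Answer: A=2, G=3, I=0, M=7, N=1, Q=4, U=5, W=6, X=9, Z=8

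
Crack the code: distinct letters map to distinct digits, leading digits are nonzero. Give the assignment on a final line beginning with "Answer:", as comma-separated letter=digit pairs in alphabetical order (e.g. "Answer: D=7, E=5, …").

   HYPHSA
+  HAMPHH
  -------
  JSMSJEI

Step 1. [col 1: A + H ≡ I (mod 10)] several values work for H in column 1 (A + H ≡ I (mod 10), carry-in 0); try H=8. So H=8.
Step 2. [J] J is the leading digit of a 7-digit sum of two 6-digit numbers; the final carry is exactly 1 ⇒ J=1.
Step 3. [col 1: A + H ≡ I (mod 10)] column 1 (A + H ≡ I (mod 10), carry-in 0) doesn't pin I yet; pick I=3 and continue, so I=3.
Step 4. [col 1: A + H ≡ I (mod 10)] column 1: given H=8, I=3, carry-in 0, and digits 1,3,8 already taken and all letters distinct, A+H≡I (mod 10) forces A=5, so A=5.
Step 5. [col 2: S + H ≡ E (mod 10)] no forcing yet in column 2 (carry-in 1); E=6 is free and consistent — try it, so E=6.
Step 6. [col 2: S + H ≡ E (mod 10)] from column 2 (H=8, E=6, carry-in 1, digits 1,3,5,6,8 already taken and all letters distinct): S must equal 7, so S=7.
Step 7. [col 3: H + P ≡ J (mod 10)] from column 3 (H=8, J=1, carry-in 1, digits 1,3,5,6,7,8 already taken and all letters distinct): P must equal 2, so P=2.
Step 8. [col 4: P + M ≡ S (mod 10)] column 4 reads P+M+carry(1)=S with P=2, S=7; with digits 1,2,3,5,6,7,8 already taken and all letters distinct, the only value for M is 4, so M=4.
Step 9. [col 5: Y + A ≡ M (mod 10)] column 5: given A=5, M=4, carry-in 0, and digits 1,2,3,4,5,6,7,8 already taken and all letters distinct, Y+A≡M (mod 10) forces Y=9 ⇒ Y=9.

Answer: A=5, E=6, H=8, I=3, J=1, M=4, P=2, S=7, Y=9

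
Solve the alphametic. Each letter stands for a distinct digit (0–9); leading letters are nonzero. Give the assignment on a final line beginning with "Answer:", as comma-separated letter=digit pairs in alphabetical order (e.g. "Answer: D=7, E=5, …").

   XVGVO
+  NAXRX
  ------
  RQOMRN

Step 1. [R] R is the leading digit of a 6-digit sum of two 5-digit numbers; the final carry is exactly 1, so R=1.
Step 2. [col 1: O + X ≡ N (mod 10)] several values work for X in column 1 (O + X ≡ N (mod 10), carry-in 0); try X=6 ⇒ X=6.
Step 3. [col 1: O + X ≡ N (mod 10)] several values work for O in column 1 (O + X ≡ N (mod 10), carry-in 0); try O=3 ⇒ O=3.
Step 4. [col 1: O + X ≡ N (mod 10)] from column 1 (O=3, X=6, carry-in 0, digits 1,3,6 already taken and all letters distinct): N must equal 9 ⇒ N=9.
Step 5. [col 2: V + R ≡ R (mod 10)] column 2: given R=1, carry-in 0, and digits 1,3,6,9 already taken and all letters distinct, V+R≡R (mod 10) forces V=0, so V=0.
Step 6. [col 3: G + X ≡ M (mod 10)] several values work for M in column 3 (G + X ≡ M (mod 10), carry-in 0); try M=4, so M=4.
Step 7. [col 3: G + X ≡ M (mod 10)] from column 3 (X=6, M=4, carry-in 0, digits 0,1,3,4,6,9 already taken and all letters distinct): G must equal 8. So G=8.
Step 8. [col 4: V + A ≡ O (mod 10)] column 4 reads V+A+carry(1)=O with V=0, O=3; with digits 0,1,3,4,6,8,9 already taken and all letters distinct, the only value for A is 2, so A=2.
Step 9. [col 5: X + N ≡ Q (mod 10)] in column 5 we have X+N≡Q with carry-in 0; given X=6, N=9 and digits 0,1,2,3,4,6,8,9 already taken and all letters distinct, that pins Q to 5, so Q=5.

Answer: A=2, G=8, M=4, N=9, O=3, Q=5, R=1, V=0, X=6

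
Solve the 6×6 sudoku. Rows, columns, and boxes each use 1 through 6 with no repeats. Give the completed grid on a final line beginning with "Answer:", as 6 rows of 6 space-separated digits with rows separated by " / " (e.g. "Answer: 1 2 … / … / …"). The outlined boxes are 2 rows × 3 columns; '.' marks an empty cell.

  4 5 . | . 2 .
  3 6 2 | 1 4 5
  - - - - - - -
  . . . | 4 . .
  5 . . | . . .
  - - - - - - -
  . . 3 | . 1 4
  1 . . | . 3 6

Step 1. [r5c2∈{2}] r5c2 is down to just 2. So r5c2=2.
Step 2. [r4c5∈{6}] nothing but 6 survives at r4c5. So r4c5=6.
Step 3. [r1c6∈{3}] only 3 remains possible at r1c6, so r1c6=3.
Step 4. [r6c3∈{4,5}] 5 has one home in col 3: r6c3 ⇒ r6c3=5.
Step 5. [r4c3∈{1,4}] 4 has one home in col 3: r4c3, so r4c3=4.
Step 6. [r4c4∈{2,3}] col 4 places 3 nowhere but r4c4. So r4c4=3.
Step 7. [r4c2∈{1}] r4c2 has the single candidate 1, so r4c2=1.
Step 8. [r3c1∈{2,6}] 2 has one home in col 1: r3c1. So r3c1=2.
Step 9. [r4c6∈{2}] r4c6's peers cover all but 2, so r4c6=2.
Step 10. [r6c2∈{4}] r6c2 is down to just 4 ⇒ r6c2=4.
Step 11. [r3c6∈{1}] only 1 remains possible at r3c6, so r3c6=1.
Step 12. [r1c3∈{1}] nothing but 1 survives at r1c3. So r1c3=1.
Step 13. [r3c3∈{6}] only 6 remains possible at r3c3 ⇒ r3c3=6.
Step 14. [r3c2∈{3}] only 3 remains possible at r3c2, so r3c2=3.
Step 15. [r3c5∈{5}] r3c5's peers cover all but 5. So r3c5=5.
Step 16. [r6c4∈{2}] r6c4 has the single candidate 2. So r6c4=2.
Step 17. [r5c1∈{6}] only 6 remains possible at r5c1 ⇒ r5c1=6.
Step 18. [r1c4∈{6}] nothing but 6 survives at r1c4 ⇒ r1c4=6.
Step 19. [r5c4∈{5}] only 5 remains possible at r5c4 ⇒ r5c4=5.

Answer: 4 5 1 6 2 3 / 3 6 2 1 4 5 / 2 3 6 4 5 1 / 5 1 4 3 6 2 / 6 2 3 5 1 4 / 1 4 5 2 3 6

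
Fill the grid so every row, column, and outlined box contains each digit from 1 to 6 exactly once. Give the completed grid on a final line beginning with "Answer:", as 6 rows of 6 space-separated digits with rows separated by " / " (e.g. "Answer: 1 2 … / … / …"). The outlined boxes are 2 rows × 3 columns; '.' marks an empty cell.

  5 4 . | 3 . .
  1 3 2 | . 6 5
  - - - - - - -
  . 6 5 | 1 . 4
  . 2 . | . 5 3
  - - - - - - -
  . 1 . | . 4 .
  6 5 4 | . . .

Step 1. [r6c4∈{2}] r6c4 is down to just 2, so r6c4=2.
Step 2. [r1c6∈{1,2}] r1c6 is the only open cell in col 6 admitting 2. So r1c6=2.
Step 3. [r3c1∈{3}] nothing but 3 survives at r3c1. So r3c1=3.
Step 4. [r6c5∈{1,3}] in row 6, 3 fits only at r6c5 ⇒ r6c5=3.
Step 5. [r4c4∈{6}] nothing but 6 survives at r4c4, so r4c4=6.
Step 6. [r5c6∈{6}] nothing but 6 survives at r5c6. So r5c6=6.
Step 7. [r5c1∈{2}] nothing but 2 survives at r5c1 ⇒ r5c1=2.
Step 8. [r5c4∈{5}] r5c4 has the single candidate 5. So r5c4=5.
Step 9. [r4c3∈{1}] r4c3 is down to just 1 ⇒ r4c3=1.
Step 10. [r6c6∈{1}] r6c6 has the single candidate 1. So r6c6=1.
Step 11. [r5c3∈{3}] only 3 remains possible at r5c3 ⇒ r5c3=3.
Step 12. [r2c4∈{4}] r2c4 is down to just 4, so r2c4=4.
Step 13. [r4c1∈{4}] only 4 remains possible at r4c1 ⇒ r4c1=4.
Step 14. [r1c3∈{6}] nothing but 6 survives at r1c3 ⇒ r1c3=6.
Step 15. [r3c5∈{2}] r3c5 is down to just 2, so r3c5=2.
Step 16. [r1c5∈{1}] only 1 remains possible at r1c5. So r1c5=1.

Answer: 5 4 6 3 1 2 / 1 3 2 4 6 5 / 3 6 5 1 2 4 / 4 2 1 6 5 3 / 2 1 3 5 4 6 / 6 5 4 2 3 1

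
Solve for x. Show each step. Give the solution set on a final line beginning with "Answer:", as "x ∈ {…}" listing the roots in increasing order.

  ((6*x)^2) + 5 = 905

Step 1. [((6*x)^2) + 5 = 905] the outer +5 inverts by subtracting 5, so sub: (6*x)^2 = 900.
Step 2. [(6*x)^2 = 900] LHS squared, RHS 900 ≥ 0: apply √ (±), so sqrt: 6*x = 30 or -30.
Step 3. [6*x = 30 or -30] divide by the outer 6, so div: x = 5 or -5.

Answer: x ∈ {-5, 5}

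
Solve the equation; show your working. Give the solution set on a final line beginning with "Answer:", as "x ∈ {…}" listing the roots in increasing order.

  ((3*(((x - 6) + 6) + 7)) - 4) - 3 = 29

Step 1. [((3*(((x - 6) + 6) + 7)) - 4) - 3 = 29] -3 is outermost — add 3 both sides. So sub: (3*(((x - 6) + 6) + 7)) - 4 = 32.
Step 2. [(3*(((x - 6) + 6) + 7)) - 4 = 32] 4 comes off first (add 4) ⇒ sub: 3*(((x - 6) + 6) + 7) = 36.
Step 3. [3*(((x - 6) + 6) + 7) = 36] 3 out front; divide by 3 ⇒ div: ((x - 6) + 6) + 7 = 12.
Step 4. [((x - 6) + 6) + 7 = 12] +7 is outermost — subtract 7 both sides, so sub: (x - 6) + 6 = 5.
Step 5. [(x - 6) + 6 = 5] 6 comes off first (subtract 6) ⇒ sub: x - 6 = -1.
Step 6. [x - 6 = -1] -6 is outermost — add 6 both sides ⇒ sub: x = 5.

Answer: x ∈ {5}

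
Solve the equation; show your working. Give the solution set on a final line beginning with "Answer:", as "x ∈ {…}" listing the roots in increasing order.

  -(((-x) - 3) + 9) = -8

Step 1. [-(((-x) - 3) + 9) = -8] leading − — multiply by −1. So neg: ((-x) - 3) + 9 = 8.
Step 2. [((-x) - 3) + 9 = 8] 9 comes off first (subtract 9). So sub: (-x) - 3 = -1.
Step 3. [(-x) - 3 = -1] add 3: x sits inside (… - 3), so sub: -x = 2.
Step 4. [-x = 2] LHS negated; negate both sides ⇒ neg: x = -2.

Answer: x ∈ {-2}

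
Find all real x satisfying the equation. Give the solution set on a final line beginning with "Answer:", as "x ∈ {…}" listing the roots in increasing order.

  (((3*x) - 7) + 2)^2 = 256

Step 1. [(((3*x) - 7) + 2)^2 = 256] 256 ≥ 0, LHS is (·)² — take ±√, so sqrt: ((3*x) - 7) + 2 = 16 or -16.
Step 2. [((3*x) - 7) + 2 = 16 or -16] the outer +2 inverts by subtracting 2. So sub: (3*x) - 7 = 14 or -18.
Step 3. [(3*x) - 7 = 14 or -18] peel the -7: add 7 from each side. So sub: 3*x = 21 or -11.
Step 4. [3*x = 21 or -11] 3 out front; divide by 3 ⇒ div: x = 7 or -11/3.

Answer: x ∈ {-11/3, 7}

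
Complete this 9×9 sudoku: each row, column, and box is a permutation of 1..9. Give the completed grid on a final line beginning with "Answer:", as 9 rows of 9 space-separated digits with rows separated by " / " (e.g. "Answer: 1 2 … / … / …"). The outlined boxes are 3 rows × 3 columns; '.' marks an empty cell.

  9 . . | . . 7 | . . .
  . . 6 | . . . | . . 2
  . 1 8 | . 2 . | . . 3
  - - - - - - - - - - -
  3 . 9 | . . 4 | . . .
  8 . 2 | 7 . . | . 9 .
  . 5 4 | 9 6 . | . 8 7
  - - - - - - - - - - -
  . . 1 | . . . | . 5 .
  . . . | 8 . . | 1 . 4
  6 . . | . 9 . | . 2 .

Step 1. [r8c8∈{3,6,7}] col 8 places 3 nowhere but r8c8, so r8c8=3.
Step 2. [r2c6∈{1,3,5,8,9}] col 6 places 8 nowhere but r2c6. So r2c6=8.
Step 3. [r5c7∈{3,4,5,6}] in row 5, 4 fits only at r5c7, so r5c7=4.
Step 4. [r8c6∈{2,5,6}] 6 has one home in row 8: r8c6. So r8c6=6.
Step 5. [r4c2∈{6,7}] row 4 places 7 nowhere but r4c2 ⇒ r4c2=7.
Step 6. [r9c9∈{8}] r9c9's peers cover all but 8 ⇒ r9c9=8.
Step 7. [r2c7∈{5,7,9}] 9 has one home in row 2: r2c7, so r2c7=9.
Step 8. [r7c2∈{2,3,4,8,9}] r7c2 is the only open cell in row 7 admitting 8, so r7c2=8.
Step 9. [r9c7∈{7}] r9c7 has the single candidate 7 ⇒ r9c7=7.
Step 10. [r8c3∈{5,7}] 7 has one home in col 3: r8c3. So r8c3=7.
Step 11. [r8c5∈{5}] r8c5 has the single candidate 5, so r8c5=5.
Step 12. [r7c7∈{6}] r7c7's peers cover all but 6 ⇒ r7c7=6.
Step 13. [r3c7∈{5}] nothing but 5 survives at r3c7. So r3c7=5.
Step 14. [r5c6∈{1,3,5}] 5 has one home in col 6: r5c6. So r5c6=5.
Step 15. [r5c5∈{1,3}] in row 5, 3 fits only at r5c5, so r5c5=3.
Step 16. [r2c1∈{4,5,7}] across col 1, 5 lands solely at r2c1, so r2c1=5.
Step 17. [r1c3∈{3}] r1c3's peers cover all but 3 ⇒ r1c3=3.
Step 18. [r2c2∈{4}] only 4 remains possible at r2c2, so r2c2=4.
Step 19. [r9c4∈{1,3,4}] across row 9, 4 lands solely at r9c4 ⇒ r9c4=4.
Step 20. [r2c5∈{1}] r2c5 is down to just 1 ⇒ r2c5=1.
Step 21. [r5c9∈{1,6}] across row 5, 1 lands solely at r5c9. So r5c9=1.
Step 22. [r1c9∈{6}] nothing but 6 survives at r1c9. So r1c9=6.
Step 23. [r8c1∈{2}] r8c1 is down to just 2, so r8c1=2.
Step 24. [r3c8∈{4,7}] across row 3, 4 lands solely at r3c8, so r3c8=4.
Step 25. [r9c6∈{1,3}] r9c6 is the only open cell in row 9 admitting 1 ⇒ r9c6=1.
Step 26. [r6c6∈{2}] r6c6 is down to just 2 ⇒ r6c6=2.
Step 27. [r2c4∈{3}] r2c4's peers cover all but 3 ⇒ r2c4=3.
Step 28. [r9c3∈{5}] r9c3 has the single candidate 5. So r9c3=5.
Step 29. [r3c6∈{9}] only 9 remains possible at r3c6 ⇒ r3c6=9.
Step 30. [r9c2∈{3}] r9c2 is down to just 3, so r9c2=3.
Step 31. [r7c5∈{7}] nothing but 7 survives at r7c5 ⇒ r7c5=7.
Step 32. [r4c8∈{6}] only 6 remains possible at r4c8 ⇒ r4c8=6.
Step 33. [r3c1∈{7}] nothing but 7 survives at r3c1. So r3c1=7.
Step 34. [r6c1∈{1}] nothing but 1 survives at r6c1. So r6c1=1.
Step 35. [r4c9∈{5}] only 5 remains possible at r4c9 ⇒ r4c9=5.
Step 36. [r1c8∈{1}] only 1 remains possible at r1c8 ⇒ r1c8=1.
Step 37. [r1c7∈{8}] nothing but 8 survives at r1c7. So r1c7=8.
Step 38. [r7c6∈{3}] r7c6 is down to just 3, so r7c6=3.
Step 39. [r1c4∈{5}] only 5 remains possible at r1c4. So r1c4=5.
Step 40. [r1c5∈{4}] only 4 remains possible at r1c5, so r1c5=4.
Step 41. [r4c7∈{2}] only 2 remains possible at r4c7. So r4c7=2.
Step 42. [r8c2∈{9}] only 9 remains possible at r8c2, so r8c2=9.
Step 43. [r7c1∈{4}] r7c1 has the single candidate 4, so r7c1=4.
Step 44. [r7c9∈{9}] nothing but 9 survives at r7c9 ⇒ r7c9=9.
Step 45. [r4c5∈{8}] r4c5's peers cover all but 8. So r4c5=8.
Step 46. [r1c2∈{2}] only 2 remains possible at r1c2. So r1c2=2.
Step 47. [r7c4∈{2}] only 2 remains possible at r7c4, so r7c4=2.
Step 48. [r2c8∈{7}] r2c8 is down to just 7, so r2c8=7.
Step 49. [r6c7∈{3}] r6c7's peers cover all but 3, so r6c7=3.
Step 50. [r5c2∈{6}] r5c2 has the single candidate 6, so r5c2=6.
Step 51. [r3c4∈{6}] only 6 remains possible at r3c4. So r3c4=6.
Step 52. [r4c4∈{1}] r4c4 is down to just 1, so r4c4=1.

Answer: 9 2 3 5 4 7 8 1 6 / 5 4 6 3 1 8 9 7 2 / 7 1 8 6 2 9 5 4 3 / 3 7 9 1 8 4 2 6 5 / 8 6 2 7 3 5 4 9 1 / 1 5 4 9 6 2 3 8 7 / 4 8 1 2 7 3 6 5 9 / 2 9 7 8 5 6 1 3 4 / 6 3 5 4 9 1 7 2 8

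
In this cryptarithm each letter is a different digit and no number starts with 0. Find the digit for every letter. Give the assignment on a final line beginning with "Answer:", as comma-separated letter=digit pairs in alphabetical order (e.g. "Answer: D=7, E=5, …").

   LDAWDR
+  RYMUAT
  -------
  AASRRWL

Step 1. [A] the sum has 7 digits but both addends have 6; that extra leading digit A is the final carry, namely 1 ⇒ A=1.
Step 2. [col 1: R + T ≡ L (mod 10)] several values work for L in column 1 (R + T ≡ L (mod 10), carry-in 0); try L=8. So L=8.
Step 3. [col 1: R + T ≡ L (mod 10)] column 1 (R + T ≡ L (mod 10), carry-in 0) doesn't pin T yet; pick T=6 and continue ⇒ T=6.
Step 4. [col 1: R + T ≡ L (mod 10)] in column 1 we have R+T≡L with carry-in 0; given T=6, L=8 and digits 1,6,8 already taken and all letters distinct, that pins R to 2. So R=2.
Step 5. [col 2: D + A ≡ W (mod 10)] no forcing yet in column 2 (carry-in 0); W=5 is free and consistent — try it. So W=5.
Step 6. [col 2: D + A ≡ W (mod 10)] column 2 reads D+A+carry(0)=W with A=1, W=5; with digits 1,2,5,6,8 already taken and all letters distinct, the only value for D is 4 ⇒ D=4.
Step 7. [col 3: W + U ≡ R (mod 10)] from column 3 (W=5, R=2, carry-in 0, digits 1,2,4,5,6,8 already taken and all letters distinct): U must equal 7, so U=7.
Step 8. [col 4: A + M ≡ R (mod 10)] column 4: given A=1, R=2, carry-in 1, and digits 1,2,4,5,6,7,8 already taken and all letters distinct, A+M≡R (mod 10) forces M=0, so M=0.
Step 9. [col 5: D + Y ≡ S (mod 10)] in column 5 we have D+Y≡S with carry-in 0; given D=4 and digits 0,1,2,4,5,6,7,8 already taken and all letters distinct, that pins S to 3. So S=3.
Step 10. [col 5: D + Y ≡ S (mod 10)] column 5: given D=4, S=3, carry-in 0, and digits 0,1,2,3,4,5,6,7,8 already taken and all letters distinct, D+Y≡S (mod 10) forces Y=9, so Y=9.

Answer: A=1, D=4, L=8, M=0, R=2, S=3, T=6, U=7, W=5, Y=9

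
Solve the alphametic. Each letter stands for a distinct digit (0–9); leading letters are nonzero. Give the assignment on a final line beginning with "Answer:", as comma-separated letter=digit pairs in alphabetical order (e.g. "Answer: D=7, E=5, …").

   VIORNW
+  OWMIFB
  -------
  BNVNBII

Step 1. [col 1: W + B ≡ I (mod 10)] I=3 is one option consistent with column 1 (W + B ≡ I (mod 10), carry-in 0) — take it ⇒ I=3.
Step 2. [col 1: W + B ≡ I (mod 10)] column 1 (W + B ≡ I (mod 10), carry-in 0) doesn't pin B yet; pick B=1 and continue. So B=1.
Step 3. [col 1: W + B ≡ I (mod 10)] column 1: given B=1, I=3, carry-in 0, and digits 1,3 already taken and all letters distinct, W+B≡I (mod 10) forces W=2 ⇒ W=2.
Step 4. [col 2: N + F ≡ I (mod 10)] several values work for F in column 2 (N + F ≡ I (mod 10), carry-in 0); try F=9. So F=9.
Step 5. [col 2: N + F ≡ I (mod 10)] in column 2 we have N+F≡I with carry-in 0; given F=9, I=3 and digits 1,2,3,9 already taken and all letters distinct, that pins N to 4. So N=4.
Step 6. [col 3: R + I ≡ B (mod 10)] column 3 reads R+I+carry(1)=B with I=3, B=1; with digits 1,2,3,4,9 already taken and all letters distinct, the only value for R is 7, so R=7.
Step 7. [col 4: O + M ≡ N (mod 10)] several values work for M in column 4 (O + M ≡ N (mod 10), carry-in 1); try M=5, so M=5.
Step 8. [col 4: O + M ≡ N (mod 10)] in column 4 we have O+M≡N with carry-in 1; given M=5, N=4 and digits 1,2,3,4,5,7,9 already taken and all letters distinct, that pins O to 8. So O=8.
Step 9. [col 5: I + W ≡ V (mod 10)] column 5 reads I+W+carry(1)=V with I=3, W=2; with digits 1,2,3,4,5,7,8,9 already taken and all letters distinct, the only value for V is 6 ⇒ V=6.

Answer: B=1, F=9, I=3, M=5, N=4, O=8, R=7, V=6, W=2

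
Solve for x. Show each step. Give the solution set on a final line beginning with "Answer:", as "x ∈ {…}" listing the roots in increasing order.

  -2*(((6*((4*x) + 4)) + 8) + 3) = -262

Step 1. [-2*(((6*((4*x) + 4)) + 8) + 3) = -262] LHS = -2·(…); ÷-2 both sides ⇒ div: ((6*((4*x) + 4)) + 8) + 3 = 131.
Step 2. [((6*((4*x) + 4)) + 8) + 3 = 131] subtract 3: x sits inside (… + 3), so sub: (6*((4*x) + 4)) + 8 = 128.
Step 3. [(6*((4*x) + 4)) + 8 = 128] peel the +8: subtract 8 from each side. So sub: 6*((4*x) + 4) = 120.
Step 4. [6*((4*x) + 4) = 120] leading coefficient 6: divide by 6 ⇒ div: (4*x) + 4 = 20.
Step 5. [(4*x) + 4 = 20] +4 is outermost — subtract 4 both sides ⇒ sub: 4*x = 16.
Step 6. [4*x = 16] LHS = 4·(…); ÷4 both sides, so div: x = 4.

Answer: x ∈ {4}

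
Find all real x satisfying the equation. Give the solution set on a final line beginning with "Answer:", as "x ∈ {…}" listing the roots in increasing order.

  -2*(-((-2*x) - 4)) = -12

Step 1. [-2*(-((-2*x) - 4)) = -12] divide by the outer -2. So div: -((-2*x) - 4) = 6.
Step 2. [-((-2*x) - 4) = 6] flip signs both sides, so neg: (-2*x) - 4 = -6.
Step 3. [(-2*x) - 4 = -6] -2 | LHS and -2 | -6: pull -2 out, so factor: x + 2 = 3.
Step 4. [x + 2 = 3] the outer +2 inverts by subtracting 2 ⇒ sub: x = 1.

Answer: x ∈ {1}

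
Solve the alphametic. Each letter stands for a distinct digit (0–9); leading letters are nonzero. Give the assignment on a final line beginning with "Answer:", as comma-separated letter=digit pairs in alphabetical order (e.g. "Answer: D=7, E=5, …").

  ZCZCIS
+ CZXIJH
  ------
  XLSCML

Step 1. [col 1: S + H ≡ L (mod 10)] column 1 (S + H ≡ L (mod 10), carry-in 0) doesn't pin S yet; pick S=2 and continue. So S=2.
Step 2. [col 1: S + H ≡ L (mod 10)] no forcing yet in column 1 (carry-in 0); H=6 is free and consistent — try it ⇒ H=6.
Step 3. [col 1: S + H ≡ L (mod 10)] column 1 reads S+H+carry(0)=L with S=2, H=6; with digits 2,6 already taken and all letters distinct, the only value for L is 8, so L=8.
Step 4. [col 2: I + J ≡ M (mod 10)] several values work for J in column 2 (I + J ≡ M (mod 10), carry-in 0); try J=1 ⇒ J=1.
Step 5. [col 2: I + J ≡ M (mod 10)] column 2 (I + J ≡ M (mod 10), carry-in 0) doesn't pin M yet; pick M=0 and continue. So M=0.
Step 6. [col 2: I + J ≡ M (mod 10)] in column 2 we have I+J≡M with carry-in 0; given J=1, M=0 and digits 0,1,2,6,8 already taken and all letters distinct, that pins I to 9 ⇒ I=9.
Step 7. [col 3: C + I ≡ C (mod 10)] C=3 is one option consistent with column 3 (C + I ≡ C (mod 10), carry-in 1) — take it, so C=3.
Step 8. [col 4: Z + X ≡ S (mod 10)] several values work for Z in column 4 (Z + X ≡ S (mod 10), carry-in 1); try Z=4. So Z=4.
Step 9. [col 4: Z + X ≡ S (mod 10)] column 4: given Z=4, S=2, carry-in 1, and digits 0,1,2,3,4,6,8,9 already taken and all letters distinct, Z+X≡S (mod 10) forces X=7 ⇒ X=7.

Answer: C=3, H=6, I=9, J=1, L=8, M=0, S=2, X=7, Z=4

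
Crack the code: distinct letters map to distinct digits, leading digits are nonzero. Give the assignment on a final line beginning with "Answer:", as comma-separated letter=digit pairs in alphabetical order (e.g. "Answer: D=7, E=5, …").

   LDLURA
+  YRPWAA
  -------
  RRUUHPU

Step 1. [col 1: A + A ≡ U (mod 10)] several values work for U in column 1 (A + A ≡ U (mod 10), carry-in 0); try U=2 ⇒ U=2.
Step 2. [col 1: A + A ≡ U (mod 10)] no forcing yet in column 1 (carry-in 0); A=6 is free and consistent — try it, so A=6.
Step 3. [col 2: R + A ≡ P (mod 10)] several values work for R in column 2 (R + A ≡ P (mod 10), carry-in 1); try R=1 ⇒ R=1.
Step 4. [col 2: R + A ≡ P (mod 10)] in column 2 we have R+A≡P with carry-in 1; given R=1, A=6 and digits 1,2,6 already taken and all letters distinct, that pins P to 8. So P=8.
Step 5. [col 3: U + W ≡ H (mod 10)] several values work for H in column 3 (U + W ≡ H (mod 10), carry-in 0); try H=5, so H=5.
Step 6. [col 3: U + W ≡ H (mod 10)] in column 3 we have U+W≡H with carry-in 0; given U=2, H=5 and digits 1,2,5,6,8 already taken and all letters distinct, that pins W to 3 ⇒ W=3.
Step 7. [col 4: L + P ≡ U (mod 10)] from column 4 (P=8, U=2, carry-in 0, digits 1,2,3,5,6,8 already taken and all letters distinct): L must equal 4, so L=4.
Step 8. [col 5: D + R ≡ U (mod 10)] column 5: given R=1, U=2, carry-in 1, and digits 1,2,3,4,5,6,8 already taken and all letters distinct, D+R≡U (mod 10) forces D=0, so D=0.
Step 9. [col 6: L + Y ≡ R (mod 10)] column 6 reads L+Y+carry(0)=R with L=4, R=1; with digits 0,1,2,3,4,5,6,8 already taken and all letters distinct, the only value for Y is 7 ⇒ Y=7.

Answer: A=6, D=0, H=5, L=4, P=8, R=1, U=2, W=3, Y=7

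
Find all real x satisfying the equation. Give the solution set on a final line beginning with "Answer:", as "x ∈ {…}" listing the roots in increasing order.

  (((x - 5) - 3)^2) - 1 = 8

Step 1. [(((x - 5) - 3)^2) - 1 = 8] the outer -1 inverts by adding 1, so sub: ((x - 5) - 3)^2 = 9.
Step 2. [((x - 5) - 3)^2 = 9] √ both sides: 9 ≥ 0 gives two branches, so sqrt: (x - 5) - 3 = 3 or -3.
Step 3. [(x - 5) - 3 = 3 or -3] the outer -3 inverts by adding 3. So sub: x - 5 = 6 or 0.
Step 4. [x - 5 = 6 or 0] 5 comes off first (add 5), so sub: x = 11 or 5.

Answer: x ∈ {5, 11}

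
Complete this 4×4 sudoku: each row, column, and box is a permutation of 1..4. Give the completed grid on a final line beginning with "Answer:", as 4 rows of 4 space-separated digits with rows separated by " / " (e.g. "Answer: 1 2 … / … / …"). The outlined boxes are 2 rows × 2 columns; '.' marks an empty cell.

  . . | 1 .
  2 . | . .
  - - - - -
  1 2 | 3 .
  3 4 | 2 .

Step 1. [r3c4∈{4}] r3c4 is down to just 4 ⇒ r3c4=4.
Step 2. [r1c2∈{3}] r1c2 is down to just 3 ⇒ r1c2=3.
Step 3. [r1c1∈{4}] only 4 remains possible at r1c1. So r1c1=4.
Step 4. [r2c3∈{4}] r2c3 is down to just 4, so r2c3=4.
Step 5. [r4c4∈{1}] r4c4 has the single candidate 1 ⇒ r4c4=1.
Step 6. [r2c4∈{3}] only 3 remains possible at r2c4. So r2c4=3.
Step 7. [r1c4∈{2}] r1c4 has the single candidate 2, so r1c4=2.
Step 8. [r2c2∈{1}] r2c2's peers cover all but 1. So r2c2=1.

Answer: 4 3 1 2 / 2 1 4 3 / 1 2 3 4 / 3 4 2 1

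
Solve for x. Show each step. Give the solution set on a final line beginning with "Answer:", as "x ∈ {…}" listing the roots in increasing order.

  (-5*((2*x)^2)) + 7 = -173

Step 1. [(-5*((2*x)^2)) + 7 = -173] the outer +7 inverts by subtracting 7, so sub: -5*((2*x)^2) = -180.
Step 2. [-5*((2*x)^2) = -180] LHS = -5·(…); ÷-5 both sides. So div: (2*x)^2 = 36.
Step 3. [(2*x)^2 = 36] LHS squared, RHS 36 ≥ 0: apply √ (±). So sqrt: 2*x = 6 or -6.
Step 4. [2*x = 6 or -6] leading coefficient 2: divide by 2, so div: x = 3 or -3.

Answer: x ∈ {-3, 3}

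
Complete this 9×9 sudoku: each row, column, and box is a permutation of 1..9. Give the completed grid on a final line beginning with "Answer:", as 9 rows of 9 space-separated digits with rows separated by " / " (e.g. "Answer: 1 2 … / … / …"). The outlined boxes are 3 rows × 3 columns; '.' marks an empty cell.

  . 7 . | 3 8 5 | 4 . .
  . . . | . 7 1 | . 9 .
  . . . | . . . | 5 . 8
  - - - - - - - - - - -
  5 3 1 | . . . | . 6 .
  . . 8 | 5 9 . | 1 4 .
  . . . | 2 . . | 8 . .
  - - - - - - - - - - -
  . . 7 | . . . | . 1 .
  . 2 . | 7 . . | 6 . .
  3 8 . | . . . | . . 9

Step 1. [r5c2∈{6}] r5c2 has the single candidate 6 ⇒ r5c2=6.
Step 2. [r4c5∈{4}] r4c5's peers cover all but 4, so r4c5=4.
Step 3. [r1c8∈{2}] r1c8's peers cover all but 2, so r1c8=2.
Step 4. [r8c1∈{1,4,9}] in box 7, 1 fits only at r8c1 ⇒ r8c1=1.
Step 5. [r5c1∈{2,7}] across box 4, 2 lands solely at r5c1 ⇒ r5c1=2.
Step 6. [r2c3∈{2,3,4,5,6}] 2 has one home in row 2: r2c3. So r2c3=2.
Step 7. [r6c1∈{4,7,9}] r6c1 is the only open cell in col 1 admitting 7, so r6c1=7.
Step 8. [r3c3∈{3,4,6,9}] across col 3, 3 lands solely at r3c3. So r3c3=3.
Step 9. [r9c4∈{1,4,6}] col 4 places 1 nowhere but r9c4. So r9c4=1.
Step 10. [r8c8∈{3,5,8}] 8 has one home in col 8: r8c8. So r8c8=8.
Step 11. [r6c8∈{3,5}] in col 8, 3 fits only at r6c8. So r6c8=3.
Step 12. [r9c8∈{5,7}] in col 8, 5 fits only at r9c8, so r9c8=5.
Step 13. [r8c3∈{4,5,9}] col 3 places 5 nowhere but r8c3 ⇒ r8c3=5.
Step 14. [r8c6∈{3,4,9}] row 8 places 9 nowhere but r8c6, so r8c6=9.
Step 15. [r3c4∈{4,6,9}] r3c4 is the only open cell in col 4 admitting 9. So r3c4=9.
Step 16. [r6c6∈{6}] r6c6 is down to just 6. So r6c6=6.
Step 17. [r8c5∈{3}] only 3 remains possible at r8c5. So r8c5=3.
Step 18. [r5c9∈{7}] r5c9 is down to just 7, so r5c9=7.
Step 19. [r2c7∈{3}] r2c7 is down to just 3. So r2c7=3.
Step 20. [r7c7∈{2}] r7c7's peers cover all but 2. So r7c7=2.
Step 21. [r2c9∈{6}] r2c9 has the single candidate 6, so r2c9=6.
Step 22. [r7c4∈{4,6,8}] in col 4, 6 fits only at r7c4 ⇒ r7c4=6.
Step 23. [r2c4∈{4}] r2c4 is down to just 4 ⇒ r2c4=4.
Step 24. [r7c6∈{4,8}] r7c6 is the only open cell in row 7 admitting 8, so r7c6=8.
Step 25. [r3c5∈{2,6}] in col 5, 6 fits only at r3c5 ⇒ r3c5=6.
Step 26. [r9c6∈{2,4}] r9c6 is the only open cell in col 6 admitting 4. So r9c6=4.
Step 27. [r1c1∈{6,9}] col 1 places 6 nowhere but r1c1 ⇒ r1c1=6.
Step 28. [r3c1∈{4}] only 4 remains possible at r3c1. So r3c1=4.
Step 29. [r7c2∈{4,9}] box 7 places 4 nowhere but r7c2, so r7c2=4.
Step 30. [r6c3∈{4,9}] r6c3 is the only open cell in row 6 admitting 4. So r6c3=4.
Step 31. [r9c3∈{6}] r9c3's peers cover all but 6 ⇒ r9c3=6.
Step 32. [r4c7∈{9}] only 9 remains possible at r4c7 ⇒ r4c7=9.
Step 33. [r9c7∈{7}] r9c7 has the single candidate 7 ⇒ r9c7=7.
Step 34. [r8c9∈{4}] r8c9's peers cover all but 4, so r8c9=4.
Step 35. [r6c2∈{9}] r6c2's peers cover all but 9 ⇒ r6c2=9.
Step 36. [r1c9∈{1}] r1c9 is down to just 1. So r1c9=1.
Step 37. [r7c9∈{3}] r7c9 is down to just 3, so r7c9=3.
Step 38. [r1c3∈{9}] r1c3 has the single candidate 9. So r1c3=9.
Step 39. [r2c2∈{5}] r2c2 is down to just 5. So r2c2=5.
Step 40. [r9c5∈{2}] nothing but 2 survives at r9c5, so r9c5=2.
Step 41. [r6c5∈{1}] r6c5 has the single candidate 1, so r6c5=1.
Step 42. [r7c1∈{9}] r7c1 is down to just 9. So r7c1=9.
Step 43. [r7c5∈{5}] only 5 remains possible at r7c5 ⇒ r7c5=5.
Step 44. [r6c9∈{5}] r6c9 is down to just 5, so r6c9=5.
Step 45. [r4c4∈{8}] r4c4 has the single candidate 8. So r4c4=8.
Step 46. [r3c8∈{7}] nothing but 7 survives at r3c8 ⇒ r3c8=7.
Step 47. [r4c6∈{7}] only 7 remains possible at r4c6, so r4c6=7.
Step 48. [r2c1∈{8}] only 8 remains possible at r2c1 ⇒ r2c1=8.
Step 49. [r4c9∈{2}] r4c9 has the single candidate 2. So r4c9=2.
Step 50. [r3c6∈{2}] r3c6 is down to just 2, so r3c6=2.
Step 51. [r5c6∈{3}] r5c6's peers cover all but 3 ⇒ r5c6=3.
Step 52. [r3c2∈{1}] r3c2's peers cover all but 1, so r3c2=1.

Answer: 6 7 9 3 8 5 4 2 1 / 8 5 2 4 7 1 3 9 6 / 4 1 3 9 6 2 5 7 8 / 5 3 1 8 4 7 9 6 2 / 2 6 8 5 9 3 1 4 7 / 7 9 4 2 1 6 8 3 5 / 9 4 7 6 5 8 2 1 3 / 1 2 5 7 3 9 6 8 4 / 3 8 6 1 2 4 7 5 9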